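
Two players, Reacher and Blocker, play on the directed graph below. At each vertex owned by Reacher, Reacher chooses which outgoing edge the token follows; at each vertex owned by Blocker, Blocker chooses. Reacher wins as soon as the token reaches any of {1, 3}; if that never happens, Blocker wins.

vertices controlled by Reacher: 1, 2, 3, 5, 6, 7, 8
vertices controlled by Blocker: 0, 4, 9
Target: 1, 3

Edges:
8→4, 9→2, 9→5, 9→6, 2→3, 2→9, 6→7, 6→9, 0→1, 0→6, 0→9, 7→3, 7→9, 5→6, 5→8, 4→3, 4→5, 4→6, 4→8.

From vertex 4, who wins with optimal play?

A0 = {1, 3}
A1: add {2, 7} — 2 (Reacher) has 2→3; 7 (Reacher) has 7→3.
A2: add {6} — 6 (Reacher) has 6→7.
A3: add {5} — 5 (Reacher) has 5→6.
A4: add {9} — 9 (Blocker): all of {2, 5, 6} already in.
A5: add {0} — 0 (Blocker): all of {1, 6, 9} already in.
A6 = A5; e.g. 4 (Blocker) can still go to 8. Fixed point.
4 never enters the attractor, so Blocker can avoid the target forever.

Blocker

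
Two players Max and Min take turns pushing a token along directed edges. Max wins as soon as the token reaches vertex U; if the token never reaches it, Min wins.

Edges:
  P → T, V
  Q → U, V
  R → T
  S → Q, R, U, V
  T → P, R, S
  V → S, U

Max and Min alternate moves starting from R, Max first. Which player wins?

Min

Track states (vertex, player-to-move).
A0 = {(U,Max), (U,Min)}
A1: add {(Q,Max), (S,Max), (V,Max)}.
A2: add {(Q,Min), (V,Min)}.
A3: add {(P,Max)}.
A4 = A3; e.g. (P,Min) stays out. (R,Max) never enters ⇒ Min avoids the target.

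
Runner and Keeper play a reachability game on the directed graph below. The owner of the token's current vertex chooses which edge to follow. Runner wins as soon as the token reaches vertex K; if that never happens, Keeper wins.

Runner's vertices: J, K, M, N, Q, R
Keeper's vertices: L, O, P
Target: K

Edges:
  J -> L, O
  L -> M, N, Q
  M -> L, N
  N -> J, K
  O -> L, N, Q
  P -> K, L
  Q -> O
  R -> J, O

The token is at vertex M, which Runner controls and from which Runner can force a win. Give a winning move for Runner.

A0 = {K}
A1: add {N} — N (Runner) has N→K.
A2: add {M} — M (Runner) has M→N.
A3 = A2; e.g. J (Runner) has no edge into A2. Fixed point.
From M, successor N is in the attractor (rank 1); the other successor L is not.

N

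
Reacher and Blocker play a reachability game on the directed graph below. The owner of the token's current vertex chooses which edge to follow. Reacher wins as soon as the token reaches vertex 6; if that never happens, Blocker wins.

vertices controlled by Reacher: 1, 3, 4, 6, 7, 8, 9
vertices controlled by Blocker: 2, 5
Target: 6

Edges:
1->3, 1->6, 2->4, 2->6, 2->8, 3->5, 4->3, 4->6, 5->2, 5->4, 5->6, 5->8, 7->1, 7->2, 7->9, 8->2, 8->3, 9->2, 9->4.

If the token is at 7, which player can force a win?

A0 = {6}
A1: add {1, 4} — 1 (Reacher) has 1→6; 4 (Reacher) has 4→6.
A2: add {7, 9} — 7 (Reacher) has 7→1; 9 (Reacher) has 9→4.
A3 = A2; e.g. 2 (Blocker) can still go to 8. Fixed point.
7 ∈ A2, so Reacher can force the target.

Reacher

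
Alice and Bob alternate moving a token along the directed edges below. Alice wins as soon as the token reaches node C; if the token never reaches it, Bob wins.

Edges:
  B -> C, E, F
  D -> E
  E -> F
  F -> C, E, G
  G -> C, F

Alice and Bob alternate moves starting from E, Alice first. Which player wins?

Bob

Track states (vertex, player-to-move).
A0 = {(C,Alice), (C,Bob)}
A1: add {(B,Alice), (F,Alice), (G,Alice)}.
A2: add {(E,Bob), (G,Bob)}.
A3: add {(D,Alice)}.
A4 = A3; e.g. (B,Bob) stays out. (E,Alice) never enters ⇒ Bob avoids the target.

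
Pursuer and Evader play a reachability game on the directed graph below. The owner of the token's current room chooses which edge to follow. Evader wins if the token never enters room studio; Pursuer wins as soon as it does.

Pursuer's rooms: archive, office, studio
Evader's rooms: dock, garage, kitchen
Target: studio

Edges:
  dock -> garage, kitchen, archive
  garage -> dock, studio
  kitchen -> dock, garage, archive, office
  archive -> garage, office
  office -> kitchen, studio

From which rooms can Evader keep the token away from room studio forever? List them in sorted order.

A0 = {studio}
A1: add {office} — office (Pursuer) has office→studio.
A2: add {archive} — archive (Pursuer) has archive→office.
A3 = A2; e.g. dock (Evader) can still go to garage. Fixed point.
Pursuer's attractor = {archive, office, studio}; Evader avoids the target exactly from the complement.

dock, garage, kitchen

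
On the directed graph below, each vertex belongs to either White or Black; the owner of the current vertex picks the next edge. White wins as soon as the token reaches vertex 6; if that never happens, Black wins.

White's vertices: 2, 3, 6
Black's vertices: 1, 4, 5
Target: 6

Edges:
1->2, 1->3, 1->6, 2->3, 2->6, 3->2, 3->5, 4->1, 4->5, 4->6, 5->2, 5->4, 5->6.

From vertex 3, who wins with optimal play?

A0 = {6}
A1: add {2} — 2 (White) has 2→6.
A2: add {3} — 3 (White) has 3→2.
3 ∈ A2, so White can force the target.

White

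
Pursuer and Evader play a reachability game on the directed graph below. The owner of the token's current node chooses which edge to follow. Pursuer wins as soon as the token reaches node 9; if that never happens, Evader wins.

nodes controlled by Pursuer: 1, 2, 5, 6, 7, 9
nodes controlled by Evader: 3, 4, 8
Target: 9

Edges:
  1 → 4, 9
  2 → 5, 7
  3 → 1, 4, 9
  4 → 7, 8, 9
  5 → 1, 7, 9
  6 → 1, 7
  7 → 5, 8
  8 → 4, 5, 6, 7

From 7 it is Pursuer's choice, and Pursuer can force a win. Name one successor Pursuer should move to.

A0 = {9}
A1: add {1, 5} — 1 (Pursuer) has 1→9; 5 (Pursuer) has 5→9.
A2: add {2, 6, 7} — 2 (Pursuer) has 2→5; 6 (Pursuer) has 6→1; 7 (Pursuer) has 7→5.
A3 = A2; e.g. 3 (Evader) can still go to 4. Fixed point.
From 7, successor 5 is in the attractor (rank 1); the other successor 8 is not.

5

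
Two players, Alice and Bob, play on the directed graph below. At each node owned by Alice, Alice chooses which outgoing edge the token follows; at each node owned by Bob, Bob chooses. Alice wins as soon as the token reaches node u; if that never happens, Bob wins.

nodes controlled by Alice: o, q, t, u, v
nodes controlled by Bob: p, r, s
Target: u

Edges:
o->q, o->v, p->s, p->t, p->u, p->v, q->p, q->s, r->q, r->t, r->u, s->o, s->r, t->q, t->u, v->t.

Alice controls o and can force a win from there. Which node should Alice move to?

A0 = {u}
A1: add {t} — t (Alice) has t→u.
A2: add {v} — v (Alice) has v→t.
A3: add {o} — o (Alice) has o→v.
A4 = A3; e.g. p (Bob) can still go to s. Fixed point.
From o, successor v is in the attractor (rank 2); the other successor q is not.

v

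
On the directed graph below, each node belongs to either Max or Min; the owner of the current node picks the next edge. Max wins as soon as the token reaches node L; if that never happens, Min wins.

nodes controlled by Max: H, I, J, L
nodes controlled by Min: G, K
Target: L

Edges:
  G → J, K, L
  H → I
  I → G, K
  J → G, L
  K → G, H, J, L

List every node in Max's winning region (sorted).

A0 = {L}
A1: add {J} — J (Max) has J→L.
A2 = A1; e.g. G (Min) can still go to K. Fixed point.
Max's winning region = {J, L}.

J, L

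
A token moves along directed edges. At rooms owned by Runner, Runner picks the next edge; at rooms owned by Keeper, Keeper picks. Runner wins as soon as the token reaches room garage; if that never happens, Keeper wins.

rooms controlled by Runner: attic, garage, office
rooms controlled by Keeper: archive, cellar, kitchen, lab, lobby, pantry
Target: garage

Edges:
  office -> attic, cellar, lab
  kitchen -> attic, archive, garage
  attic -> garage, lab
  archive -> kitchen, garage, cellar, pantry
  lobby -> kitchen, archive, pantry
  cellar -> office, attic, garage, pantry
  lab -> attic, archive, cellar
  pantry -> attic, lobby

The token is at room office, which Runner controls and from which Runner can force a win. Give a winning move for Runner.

attic

A0 = {garage}
A1: add {attic} — attic (Runner) has attic→garage.
A2: add {office} — office (Runner) has office→attic.
A3 = A2; e.g. kitchen (Keeper) can still go to archive. Fixed point.
From office, successor attic is in the attractor (rank 1); the other successors cellar, lab are not.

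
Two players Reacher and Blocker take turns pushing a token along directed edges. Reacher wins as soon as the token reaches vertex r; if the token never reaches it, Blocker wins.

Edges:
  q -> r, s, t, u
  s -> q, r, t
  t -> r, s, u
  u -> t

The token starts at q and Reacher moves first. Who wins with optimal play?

Track states (vertex, player-to-move).
A0 = {(r,Reacher), (r,Blocker)}
A1: add {(q,Reacher), (s,Reacher), (t,Reacher)}.
(q,Reacher) ∈ A1 ⇒ Reacher forces the target.

Reacher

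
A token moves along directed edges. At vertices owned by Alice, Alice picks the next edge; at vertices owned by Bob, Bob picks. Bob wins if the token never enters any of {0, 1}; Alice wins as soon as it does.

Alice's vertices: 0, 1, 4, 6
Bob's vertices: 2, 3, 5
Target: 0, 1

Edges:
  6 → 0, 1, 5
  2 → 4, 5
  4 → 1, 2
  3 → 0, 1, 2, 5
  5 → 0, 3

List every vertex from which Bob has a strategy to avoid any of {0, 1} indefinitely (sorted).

A0 = {0, 1}
A1: add {4, 6} — 4 (Alice) has 4→1; 6 (Alice) has 6→0.
A2 = A1; e.g. 2 (Bob) can still go to 5. Fixed point.
Alice's attractor = {0, 1, 4, 6}; Bob avoids the target exactly from the complement.

2, 3, 5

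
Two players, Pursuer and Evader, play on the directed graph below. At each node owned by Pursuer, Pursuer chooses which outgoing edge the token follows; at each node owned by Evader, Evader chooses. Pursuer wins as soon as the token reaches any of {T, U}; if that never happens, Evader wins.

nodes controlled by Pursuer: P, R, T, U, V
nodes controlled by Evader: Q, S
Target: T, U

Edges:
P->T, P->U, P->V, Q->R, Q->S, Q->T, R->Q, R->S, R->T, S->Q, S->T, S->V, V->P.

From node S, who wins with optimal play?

A0 = {T, U}
A1: add {P, R} — P (Pursuer) has P→T; R (Pursuer) has R→T.
A2: add {V} — V (Pursuer) has V→P.
A3 = A2; e.g. Q (Evader) can still go to S. Fixed point.
S never enters the attractor, so Evader can avoid the target forever.

Evader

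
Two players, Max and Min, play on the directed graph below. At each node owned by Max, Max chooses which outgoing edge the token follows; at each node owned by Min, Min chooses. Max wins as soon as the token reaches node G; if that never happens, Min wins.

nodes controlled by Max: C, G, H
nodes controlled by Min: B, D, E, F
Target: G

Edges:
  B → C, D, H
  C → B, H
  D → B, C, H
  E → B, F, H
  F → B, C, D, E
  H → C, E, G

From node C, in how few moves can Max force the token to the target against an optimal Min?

A0 = {G}
A1: add {H} — H (Max) has H→G.
A2: add {C} — C (Max) has C→H.
A3 = A2; e.g. B (Min) can still go to D. Fixed point.
C enters the attractor at level 2, so Max can force the target in 2 moves from there.

2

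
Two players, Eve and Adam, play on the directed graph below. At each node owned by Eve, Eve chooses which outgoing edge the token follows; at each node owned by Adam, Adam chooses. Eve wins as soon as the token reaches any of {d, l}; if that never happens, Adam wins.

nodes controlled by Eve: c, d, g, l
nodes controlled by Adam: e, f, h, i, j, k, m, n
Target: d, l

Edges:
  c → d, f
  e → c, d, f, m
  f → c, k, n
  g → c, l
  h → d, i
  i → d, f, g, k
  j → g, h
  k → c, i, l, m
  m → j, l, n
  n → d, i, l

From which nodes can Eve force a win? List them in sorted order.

A0 = {d, l}
A1: add {c, g} — c (Eve) has c→d; g (Eve) has g→l.
A2 = A1; e.g. e (Adam) can still go to f. Fixed point.
Eve's winning region = {c, d, g, l}.

c, d, g, l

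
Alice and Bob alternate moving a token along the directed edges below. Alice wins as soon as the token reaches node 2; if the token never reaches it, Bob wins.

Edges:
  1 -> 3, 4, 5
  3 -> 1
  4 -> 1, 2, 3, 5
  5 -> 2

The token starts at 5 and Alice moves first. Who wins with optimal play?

Track states (vertex, player-to-move).
A0 = {(2,Alice), (2,Bob)}
A1: add {(4,Alice), (5,Alice), (5,Bob)}.
(5,Alice) ∈ A1 ⇒ Alice forces the target.

Alice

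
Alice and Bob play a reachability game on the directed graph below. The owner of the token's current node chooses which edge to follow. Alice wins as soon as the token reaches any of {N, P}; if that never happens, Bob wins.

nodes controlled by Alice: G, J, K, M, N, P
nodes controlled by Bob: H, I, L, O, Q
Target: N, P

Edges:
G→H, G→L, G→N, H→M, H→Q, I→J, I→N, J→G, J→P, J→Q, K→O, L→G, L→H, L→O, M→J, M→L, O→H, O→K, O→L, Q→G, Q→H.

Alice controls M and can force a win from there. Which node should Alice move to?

A0 = {N, P}
A1: add {G, J} — G (Alice) has G→N; J (Alice) has J→P.
A2: add {I, M} — I (Bob): all of {J, N} already in; M (Alice) has M→J.
A3 = A2; e.g. H (Bob) can still go to Q. Fixed point.
From M, successor J is in the attractor (rank 1); the other successor L is not.

J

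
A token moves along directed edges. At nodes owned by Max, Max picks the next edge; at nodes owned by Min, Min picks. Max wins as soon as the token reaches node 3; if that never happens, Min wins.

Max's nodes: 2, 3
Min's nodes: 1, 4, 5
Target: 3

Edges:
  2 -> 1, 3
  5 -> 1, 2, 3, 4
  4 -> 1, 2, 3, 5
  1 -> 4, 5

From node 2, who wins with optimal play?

Max

A0 = {3}
A1: add {2} — 2 (Max) has 2→3.
A2 = A1; e.g. 1 (Min) can still go to 4. Fixed point.
2 ∈ A1, so Max can force the target.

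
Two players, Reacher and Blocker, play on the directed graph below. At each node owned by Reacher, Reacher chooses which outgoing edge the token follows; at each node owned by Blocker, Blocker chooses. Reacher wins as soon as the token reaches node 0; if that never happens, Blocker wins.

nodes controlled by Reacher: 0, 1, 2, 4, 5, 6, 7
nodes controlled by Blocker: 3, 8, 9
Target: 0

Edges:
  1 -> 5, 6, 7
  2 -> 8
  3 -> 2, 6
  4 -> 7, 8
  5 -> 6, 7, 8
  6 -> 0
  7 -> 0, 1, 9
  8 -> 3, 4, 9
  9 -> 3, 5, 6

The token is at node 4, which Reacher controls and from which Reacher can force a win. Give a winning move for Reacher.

7

A0 = {0}
A1: add {6, 7} — 6 (Reacher) has 6→0; 7 (Reacher) has 7→0.
A2: add {1, 4, 5} — 1 (Reacher) has 1→6; 4 (Reacher) has 4→7; 5 (Reacher) has 5→6.
A3 = A2; e.g. 2 (Reacher) has no edge into A2. Fixed point.
From 4, successor 7 is in the attractor (rank 1); the other successor 8 is not.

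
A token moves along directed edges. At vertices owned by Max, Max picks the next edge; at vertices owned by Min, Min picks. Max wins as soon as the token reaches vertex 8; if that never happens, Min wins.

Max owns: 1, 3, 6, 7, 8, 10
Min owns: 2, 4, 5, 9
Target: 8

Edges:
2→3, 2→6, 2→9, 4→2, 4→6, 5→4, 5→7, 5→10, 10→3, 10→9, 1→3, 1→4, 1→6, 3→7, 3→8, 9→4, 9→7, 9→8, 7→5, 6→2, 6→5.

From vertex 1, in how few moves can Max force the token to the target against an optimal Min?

2

A0 = {8}
A1: add {3} — 3 (Max) has 3→8.
A2: add {1, 10} — 1 (Max) has 1→3; 10 (Max) has 10→3.
A3 = A2; e.g. 2 (Min) can still go to 6. Fixed point.
1 enters the attractor at level 2, so Max can force the target in 2 moves from there.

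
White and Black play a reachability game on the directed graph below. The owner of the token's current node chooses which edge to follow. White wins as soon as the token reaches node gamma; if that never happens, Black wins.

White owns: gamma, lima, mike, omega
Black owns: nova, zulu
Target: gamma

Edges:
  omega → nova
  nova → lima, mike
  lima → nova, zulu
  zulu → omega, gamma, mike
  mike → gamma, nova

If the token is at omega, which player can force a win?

Black

A0 = {gamma}
A1: add {mike} — mike (White) has mike→gamma.
A2 = A1; e.g. omega (White) has no edge into A1. Fixed point.
omega never enters the attractor, so Black can avoid the target forever.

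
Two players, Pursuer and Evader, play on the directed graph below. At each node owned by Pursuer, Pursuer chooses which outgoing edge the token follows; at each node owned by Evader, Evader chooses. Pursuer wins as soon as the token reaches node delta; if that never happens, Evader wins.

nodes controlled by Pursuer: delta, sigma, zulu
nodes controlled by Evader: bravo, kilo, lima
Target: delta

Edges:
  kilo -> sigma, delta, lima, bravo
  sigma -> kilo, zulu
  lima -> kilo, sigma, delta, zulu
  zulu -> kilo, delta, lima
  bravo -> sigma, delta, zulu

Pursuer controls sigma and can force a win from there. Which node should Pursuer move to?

A0 = {delta}
A1: add {zulu} — zulu (Pursuer) has zulu→delta.
A2: add {sigma} — sigma (Pursuer) has sigma→zulu.
A3: add {bravo} — bravo (Evader): all of {sigma, delta, zulu} already in.
A4 = A3; e.g. kilo (Evader) can still go to lima. Fixed point.
From sigma, successor zulu is in the attractor (rank 1); the other successor kilo is not.

zulu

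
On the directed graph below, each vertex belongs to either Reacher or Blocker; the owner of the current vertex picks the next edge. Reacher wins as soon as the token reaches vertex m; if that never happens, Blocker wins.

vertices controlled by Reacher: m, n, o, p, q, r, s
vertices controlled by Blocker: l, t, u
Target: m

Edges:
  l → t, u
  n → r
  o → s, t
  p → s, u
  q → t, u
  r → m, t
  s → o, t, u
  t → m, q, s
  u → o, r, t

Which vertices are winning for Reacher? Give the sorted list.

A0 = {m}
A1: add {r} — r (Reacher) has r→m.
A2: add {n} — n (Reacher) has n→r.
A3 = A2; e.g. l (Blocker) can still go to t. Fixed point.
Reacher's winning region = {m, n, r}.

m, n, r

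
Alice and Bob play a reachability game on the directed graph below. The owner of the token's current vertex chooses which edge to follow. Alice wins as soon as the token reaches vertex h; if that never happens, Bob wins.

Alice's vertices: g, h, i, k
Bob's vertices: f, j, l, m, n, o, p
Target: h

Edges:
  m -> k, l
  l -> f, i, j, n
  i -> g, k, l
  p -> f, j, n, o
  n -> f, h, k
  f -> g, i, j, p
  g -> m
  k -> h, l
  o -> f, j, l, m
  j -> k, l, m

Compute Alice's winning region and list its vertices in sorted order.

h, i, k

A0 = {h}
A1: add {k} — k (Alice) has k→h.
A2: add {i} — i (Alice) has i→k.
A3 = A2; e.g. f (Bob) can still go to g. Fixed point.
Alice's winning region = {h, i, k}.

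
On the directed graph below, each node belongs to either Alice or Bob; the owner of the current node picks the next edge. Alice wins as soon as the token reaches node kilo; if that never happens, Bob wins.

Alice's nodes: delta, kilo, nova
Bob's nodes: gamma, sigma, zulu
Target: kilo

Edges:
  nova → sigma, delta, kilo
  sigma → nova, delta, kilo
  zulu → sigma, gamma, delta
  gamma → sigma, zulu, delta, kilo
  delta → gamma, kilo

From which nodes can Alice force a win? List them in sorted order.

delta, kilo, nova, sigma

A0 = {kilo}
A1: add {delta, nova} — nova (Alice) has nova→kilo; delta (Alice) has delta→kilo.
A2: add {sigma} — sigma (Bob): all of {nova, delta, kilo} already in.
A3 = A2; e.g. zulu (Bob) can still go to gamma. Fixed point.
Alice's winning region = {delta, kilo, nova, sigma}.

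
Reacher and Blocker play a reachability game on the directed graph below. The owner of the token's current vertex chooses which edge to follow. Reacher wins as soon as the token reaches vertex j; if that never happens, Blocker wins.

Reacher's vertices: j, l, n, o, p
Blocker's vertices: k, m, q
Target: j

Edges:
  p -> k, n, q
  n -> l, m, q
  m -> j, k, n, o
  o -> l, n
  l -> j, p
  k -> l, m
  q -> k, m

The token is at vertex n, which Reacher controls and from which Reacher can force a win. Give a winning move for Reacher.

A0 = {j}
A1: add {l} — l (Reacher) has l→j.
A2: add {n, o} — n (Reacher) has n→l; o (Reacher) has o→l.
A3: add {p} — p (Reacher) has p→n.
A4 = A3; e.g. k (Blocker) can still go to m. Fixed point.
From n, successor l is in the attractor (rank 1); the other successors m, q are not.

l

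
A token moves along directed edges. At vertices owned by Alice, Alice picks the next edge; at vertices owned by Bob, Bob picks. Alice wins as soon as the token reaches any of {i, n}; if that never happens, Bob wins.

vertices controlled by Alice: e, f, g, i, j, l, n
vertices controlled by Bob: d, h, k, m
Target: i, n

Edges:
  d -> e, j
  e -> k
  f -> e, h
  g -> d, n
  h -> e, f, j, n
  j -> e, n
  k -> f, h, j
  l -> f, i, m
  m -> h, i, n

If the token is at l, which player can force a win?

A0 = {i, n}
A1: add {g, j, l} — g (Alice) has g→n; j (Alice) has j→n; l (Alice) has l→i.
A2 = A1; e.g. d (Bob) can still go to e. Fixed point.
l ∈ A1, so Alice can force the target.

Alice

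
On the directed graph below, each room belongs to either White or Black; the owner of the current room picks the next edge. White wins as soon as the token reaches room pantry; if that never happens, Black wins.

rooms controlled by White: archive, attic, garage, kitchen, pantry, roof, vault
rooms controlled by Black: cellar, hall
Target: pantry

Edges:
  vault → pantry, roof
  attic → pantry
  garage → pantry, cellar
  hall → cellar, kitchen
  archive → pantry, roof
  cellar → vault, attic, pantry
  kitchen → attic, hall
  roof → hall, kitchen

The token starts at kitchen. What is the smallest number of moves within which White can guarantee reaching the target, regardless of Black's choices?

2

A0 = {pantry}
A1: add {archive, attic, garage, vault} — vault (White) has vault→pantry; attic (White) has attic→pantry; garage (White) has garage→pantry; archive (White) has archive→pantry.
A2: add {cellar, kitchen} — cellar (Black): all of {vault, attic, pantry} already in; kitchen (White) has kitchen→attic.
kitchen enters the attractor at level 2, so White can force the target in 2 moves from there.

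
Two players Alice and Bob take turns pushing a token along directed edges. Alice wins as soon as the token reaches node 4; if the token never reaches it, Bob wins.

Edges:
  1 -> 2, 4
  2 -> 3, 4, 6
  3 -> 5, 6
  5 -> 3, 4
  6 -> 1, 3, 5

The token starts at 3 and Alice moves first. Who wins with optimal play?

Track states (vertex, player-to-move).
A0 = {(4,Alice), (4,Bob)}
A1: add {(1,Alice), (2,Alice), (5,Alice)}.
A2: add {(1,Bob)}.
A3: add {(6,Alice)}.
A4: add {(3,Bob)}.
A5 = A4; e.g. (2,Bob) stays out. (3,Alice) never enters ⇒ Bob avoids the target.

Bob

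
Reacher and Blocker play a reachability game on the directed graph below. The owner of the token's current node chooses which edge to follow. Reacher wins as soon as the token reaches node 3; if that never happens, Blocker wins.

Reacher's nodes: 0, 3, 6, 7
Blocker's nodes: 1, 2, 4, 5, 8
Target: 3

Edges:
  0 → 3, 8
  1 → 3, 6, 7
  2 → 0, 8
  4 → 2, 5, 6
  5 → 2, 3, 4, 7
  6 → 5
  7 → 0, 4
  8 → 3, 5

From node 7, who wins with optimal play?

A0 = {3}
A1: add {0} — 0 (Reacher) has 0→3.
A2: add {7} — 7 (Reacher) has 7→0.
A3 = A2; e.g. 1 (Blocker) can still go to 6. Fixed point.
7 ∈ A2, so Reacher can force the target.

Reacher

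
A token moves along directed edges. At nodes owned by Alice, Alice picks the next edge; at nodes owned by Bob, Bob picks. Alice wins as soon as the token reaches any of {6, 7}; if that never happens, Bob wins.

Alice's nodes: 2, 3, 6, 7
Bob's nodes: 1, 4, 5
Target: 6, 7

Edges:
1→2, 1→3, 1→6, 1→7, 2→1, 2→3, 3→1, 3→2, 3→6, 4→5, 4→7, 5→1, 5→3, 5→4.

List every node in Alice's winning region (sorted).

1, 2, 3, 6, 7

A0 = {6, 7}
A1: add {3} — 3 (Alice) has 3→6.
A2: add {2} — 2 (Alice) has 2→3.
A3: add {1} — 1 (Bob): all of {2, 3, 6, 7} already in.
A4 = A3; e.g. 4 (Bob) can still go to 5. Fixed point.
Alice's winning region = {1, 2, 3, 6, 7}.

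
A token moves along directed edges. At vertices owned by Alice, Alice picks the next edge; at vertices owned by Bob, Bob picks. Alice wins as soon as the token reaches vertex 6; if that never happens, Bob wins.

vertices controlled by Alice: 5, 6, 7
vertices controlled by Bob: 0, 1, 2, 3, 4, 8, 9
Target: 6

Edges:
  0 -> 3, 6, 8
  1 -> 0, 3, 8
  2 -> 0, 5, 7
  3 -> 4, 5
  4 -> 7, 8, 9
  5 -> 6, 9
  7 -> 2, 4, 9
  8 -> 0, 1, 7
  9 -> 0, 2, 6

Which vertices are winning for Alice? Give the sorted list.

5, 6

A0 = {6}
A1: add {5} — 5 (Alice) has 5→6.
A2 = A1; e.g. 0 (Bob) can still go to 3. Fixed point.
Alice's winning region = {5, 6}.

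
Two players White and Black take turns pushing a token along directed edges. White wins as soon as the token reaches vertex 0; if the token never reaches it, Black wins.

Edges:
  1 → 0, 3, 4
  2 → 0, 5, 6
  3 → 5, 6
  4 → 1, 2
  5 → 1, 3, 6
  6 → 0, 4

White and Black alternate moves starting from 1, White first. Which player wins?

White

Track states (vertex, player-to-move).
A0 = {(0,White), (0,Black)}
A1: add {(1,White), (2,White), (6,White)}.
(1,White) ∈ A1 ⇒ White forces the target.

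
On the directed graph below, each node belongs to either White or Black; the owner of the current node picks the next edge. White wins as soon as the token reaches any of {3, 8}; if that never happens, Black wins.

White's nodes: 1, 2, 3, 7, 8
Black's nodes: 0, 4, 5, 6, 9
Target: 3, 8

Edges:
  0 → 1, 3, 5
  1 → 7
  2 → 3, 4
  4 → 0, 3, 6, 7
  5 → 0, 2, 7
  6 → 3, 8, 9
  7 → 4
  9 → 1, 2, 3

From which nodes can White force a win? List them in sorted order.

A0 = {3, 8}
A1: add {2} — 2 (White) has 2→3.
A2 = A1; e.g. 0 (Black) can still go to 1. Fixed point.
White's winning region = {2, 3, 8}.

2, 3, 8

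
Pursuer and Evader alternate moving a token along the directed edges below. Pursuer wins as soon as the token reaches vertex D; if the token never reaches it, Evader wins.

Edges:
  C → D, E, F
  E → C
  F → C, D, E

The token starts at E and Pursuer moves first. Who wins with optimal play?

Track states (vertex, player-to-move).
A0 = {(D,Pursuer), (D,Evader)}
A1: add {(C,Pursuer), (F,Pursuer)}.
A2: add {(E,Evader)}.
A3 = A2; e.g. (C,Evader) stays out. (E,Pursuer) never enters ⇒ Evader avoids the target.

Evader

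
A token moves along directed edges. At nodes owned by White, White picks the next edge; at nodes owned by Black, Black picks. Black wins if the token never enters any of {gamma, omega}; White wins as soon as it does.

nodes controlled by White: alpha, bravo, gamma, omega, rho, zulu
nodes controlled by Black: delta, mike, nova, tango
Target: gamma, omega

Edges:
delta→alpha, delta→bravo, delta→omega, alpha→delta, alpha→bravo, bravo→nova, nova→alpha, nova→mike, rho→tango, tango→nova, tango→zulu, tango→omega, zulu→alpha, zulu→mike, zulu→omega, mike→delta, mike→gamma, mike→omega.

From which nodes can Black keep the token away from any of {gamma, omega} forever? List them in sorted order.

A0 = {gamma, omega}
A1: add {zulu} — zulu (White) has zulu→omega.
A2 = A1; e.g. delta (Black) can still go to alpha. Fixed point.
White's attractor = {gamma, omega, zulu}; Black avoids the target exactly from the complement.

alpha, bravo, delta, mike, nova, rho, tango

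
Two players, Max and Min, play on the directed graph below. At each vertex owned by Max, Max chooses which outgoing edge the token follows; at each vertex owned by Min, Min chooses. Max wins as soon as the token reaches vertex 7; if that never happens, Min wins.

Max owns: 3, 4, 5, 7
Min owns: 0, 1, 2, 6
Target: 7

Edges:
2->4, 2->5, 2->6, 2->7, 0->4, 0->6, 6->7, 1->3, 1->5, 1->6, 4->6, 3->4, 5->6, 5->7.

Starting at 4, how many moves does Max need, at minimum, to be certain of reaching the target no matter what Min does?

2

A0 = {7}
A1: add {5, 6} — 5 (Max) has 5→7; 6 (Min): all of {7} already in.
A2: add {4} — 4 (Max) has 4→6.
4 enters the attractor at level 2, so Max can force the target in 2 moves from there.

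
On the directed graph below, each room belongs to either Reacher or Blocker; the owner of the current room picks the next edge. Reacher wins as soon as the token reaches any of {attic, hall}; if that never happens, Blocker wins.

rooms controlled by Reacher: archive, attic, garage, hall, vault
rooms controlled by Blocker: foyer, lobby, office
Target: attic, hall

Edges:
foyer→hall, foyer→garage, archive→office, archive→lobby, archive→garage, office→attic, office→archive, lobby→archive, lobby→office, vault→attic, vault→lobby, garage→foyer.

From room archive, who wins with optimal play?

Blocker

A0 = {attic, hall}
A1: add {vault} — vault (Reacher) has vault→attic.
A2 = A1; e.g. foyer (Blocker) can still go to garage. Fixed point.
archive never enters the attractor, so Blocker can avoid the target forever.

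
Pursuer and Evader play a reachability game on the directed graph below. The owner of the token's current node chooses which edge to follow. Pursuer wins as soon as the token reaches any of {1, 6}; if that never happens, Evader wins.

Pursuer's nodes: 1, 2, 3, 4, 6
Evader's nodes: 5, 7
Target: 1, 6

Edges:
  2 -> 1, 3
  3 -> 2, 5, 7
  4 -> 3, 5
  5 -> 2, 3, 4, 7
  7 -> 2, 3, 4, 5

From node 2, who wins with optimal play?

A0 = {1, 6}
A1: add {2} — 2 (Pursuer) has 2→1.
2 ∈ A1, so Pursuer can force the target.

Pursuer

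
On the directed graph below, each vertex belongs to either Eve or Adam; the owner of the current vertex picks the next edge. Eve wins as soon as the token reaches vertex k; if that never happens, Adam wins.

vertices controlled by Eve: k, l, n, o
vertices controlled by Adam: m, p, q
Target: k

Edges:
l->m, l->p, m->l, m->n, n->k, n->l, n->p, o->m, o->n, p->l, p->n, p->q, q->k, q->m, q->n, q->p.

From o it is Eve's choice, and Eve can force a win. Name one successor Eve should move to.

A0 = {k}
A1: add {n} — n (Eve) has n→k.
A2: add {o} — o (Eve) has o→n.
A3 = A2; e.g. l (Eve) has no edge into A2. Fixed point.
From o, successor n is in the attractor (rank 1); the other successor m is not.

n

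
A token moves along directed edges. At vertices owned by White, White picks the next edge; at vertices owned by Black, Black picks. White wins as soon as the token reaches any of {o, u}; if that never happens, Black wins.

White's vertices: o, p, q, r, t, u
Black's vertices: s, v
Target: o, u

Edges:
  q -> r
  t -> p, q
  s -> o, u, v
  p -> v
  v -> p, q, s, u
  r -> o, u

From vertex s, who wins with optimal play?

Black

A0 = {o, u}
A1: add {r} — r (White) has r→o.
A2: add {q} — q (White) has q→r.
A3: add {t} — t (White) has t→q.
A4 = A3; e.g. p (White) has no edge into A3. Fixed point.
s never enters the attractor, so Black can avoid the target forever.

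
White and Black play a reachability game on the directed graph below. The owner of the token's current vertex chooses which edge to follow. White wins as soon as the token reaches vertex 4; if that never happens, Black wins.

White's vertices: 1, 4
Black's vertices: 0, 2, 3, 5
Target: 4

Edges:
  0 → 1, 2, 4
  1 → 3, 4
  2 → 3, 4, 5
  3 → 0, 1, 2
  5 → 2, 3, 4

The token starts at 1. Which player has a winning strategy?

A0 = {4}
A1: add {1} — 1 (White) has 1→4.
A2 = A1; e.g. 0 (Black) can still go to 2. Fixed point.
1 ∈ A1, so White can force the target.

White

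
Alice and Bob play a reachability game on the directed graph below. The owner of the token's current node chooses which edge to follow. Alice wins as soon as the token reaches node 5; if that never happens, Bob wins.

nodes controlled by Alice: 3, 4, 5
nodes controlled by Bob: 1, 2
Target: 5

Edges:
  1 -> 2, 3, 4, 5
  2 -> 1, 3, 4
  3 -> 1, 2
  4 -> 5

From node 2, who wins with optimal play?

A0 = {5}
A1: add {4} — 4 (Alice) has 4→5.
A2 = A1; e.g. 1 (Bob) can still go to 2. Fixed point.
2 never enters the attractor, so Bob can avoid the target forever.

Bob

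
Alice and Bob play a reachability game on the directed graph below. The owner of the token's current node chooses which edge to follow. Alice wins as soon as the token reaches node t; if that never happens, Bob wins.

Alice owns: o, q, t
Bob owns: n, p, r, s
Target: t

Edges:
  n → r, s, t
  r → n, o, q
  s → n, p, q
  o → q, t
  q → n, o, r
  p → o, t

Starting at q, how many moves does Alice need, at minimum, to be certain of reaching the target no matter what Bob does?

2

A0 = {t}
A1: add {o} — o (Alice) has o→t.
A2: add {p, q} — p (Bob): all of {o, t} already in; q (Alice) has q→o.
A3 = A2; e.g. n (Bob) can still go to r. Fixed point.
q enters the attractor at level 2, so Alice can force the target in 2 moves from there.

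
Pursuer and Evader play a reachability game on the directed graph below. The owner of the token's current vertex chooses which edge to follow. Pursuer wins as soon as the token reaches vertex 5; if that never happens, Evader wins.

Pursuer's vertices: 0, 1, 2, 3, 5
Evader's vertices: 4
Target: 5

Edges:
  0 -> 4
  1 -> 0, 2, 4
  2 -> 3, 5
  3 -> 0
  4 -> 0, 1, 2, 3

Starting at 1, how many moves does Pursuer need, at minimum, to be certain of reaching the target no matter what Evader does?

2

A0 = {5}
A1: add {2} — 2 (Pursuer) has 2→5.
A2: add {1} — 1 (Pursuer) has 1→2.
A3 = A2; e.g. 0 (Pursuer) has no edge into A2. Fixed point.
1 enters the attractor at level 2, so Pursuer can force the target in 2 moves from there.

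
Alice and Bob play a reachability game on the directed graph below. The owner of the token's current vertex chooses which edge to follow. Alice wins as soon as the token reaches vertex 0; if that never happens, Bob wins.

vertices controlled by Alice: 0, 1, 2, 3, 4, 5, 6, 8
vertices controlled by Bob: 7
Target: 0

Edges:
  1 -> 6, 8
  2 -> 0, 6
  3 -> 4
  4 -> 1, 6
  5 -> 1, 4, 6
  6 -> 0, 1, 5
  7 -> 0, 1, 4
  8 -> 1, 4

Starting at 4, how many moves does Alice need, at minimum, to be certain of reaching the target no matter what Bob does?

A0 = {0}
A1: add {2, 6} — 2 (Alice) has 2→0; 6 (Alice) has 6→0.
A2: add {1, 4, 5} — 1 (Alice) has 1→6; 4 (Alice) has 4→6; 5 (Alice) has 5→6.
4 enters the attractor at level 2, so Alice can force the target in 2 moves from there.

2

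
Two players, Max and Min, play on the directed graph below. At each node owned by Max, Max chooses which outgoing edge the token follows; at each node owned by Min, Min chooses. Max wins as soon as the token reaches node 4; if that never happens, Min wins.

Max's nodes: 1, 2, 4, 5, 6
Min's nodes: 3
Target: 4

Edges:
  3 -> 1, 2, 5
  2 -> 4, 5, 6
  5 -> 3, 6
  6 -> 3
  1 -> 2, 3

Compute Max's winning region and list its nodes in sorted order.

1, 2, 4

A0 = {4}
A1: add {2} — 2 (Max) has 2→4.
A2: add {1} — 1 (Max) has 1→2.
A3 = A2; e.g. 3 (Min) can still go to 5. Fixed point.
Max's winning region = {1, 2, 4}.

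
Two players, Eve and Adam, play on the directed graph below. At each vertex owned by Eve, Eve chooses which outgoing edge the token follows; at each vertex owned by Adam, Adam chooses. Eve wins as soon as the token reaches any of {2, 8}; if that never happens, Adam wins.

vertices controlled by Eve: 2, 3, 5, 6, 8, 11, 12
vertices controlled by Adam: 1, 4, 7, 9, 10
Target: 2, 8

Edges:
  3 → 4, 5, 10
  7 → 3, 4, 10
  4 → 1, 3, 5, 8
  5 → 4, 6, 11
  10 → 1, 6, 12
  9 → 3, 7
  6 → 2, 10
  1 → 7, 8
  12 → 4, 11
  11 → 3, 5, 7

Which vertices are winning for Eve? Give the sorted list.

A0 = {2, 8}
A1: add {6} — 6 (Eve) has 6→2.
A2: add {5} — 5 (Eve) has 5→6.
A3: add {3, 11} — 3 (Eve) has 3→5; 11 (Eve) has 11→5.
A4: add {12} — 12 (Eve) has 12→11.
A5 = A4; e.g. 1 (Adam) can still go to 7. Fixed point.
Eve's winning region = {2, 3, 5, 6, 8, 11, 12}.

2, 3, 5, 6, 8, 11, 12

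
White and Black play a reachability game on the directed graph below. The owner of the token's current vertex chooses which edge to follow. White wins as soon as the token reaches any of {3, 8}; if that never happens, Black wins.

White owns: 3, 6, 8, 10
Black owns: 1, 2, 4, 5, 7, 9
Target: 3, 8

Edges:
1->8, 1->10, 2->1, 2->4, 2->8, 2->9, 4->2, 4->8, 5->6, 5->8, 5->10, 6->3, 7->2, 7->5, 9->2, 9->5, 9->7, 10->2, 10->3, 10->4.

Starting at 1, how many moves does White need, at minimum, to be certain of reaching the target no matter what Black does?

2

A0 = {3, 8}
A1: add {6, 10} — 6 (White) has 6→3; 10 (White) has 10→3.
A2: add {1, 5} — 1 (Black): all of {8, 10} already in; 5 (Black): all of {6, 8, 10} already in.
A3 = A2; e.g. 2 (Black) can still go to 4. Fixed point.
1 enters the attractor at level 2, so White can force the target in 2 moves from there.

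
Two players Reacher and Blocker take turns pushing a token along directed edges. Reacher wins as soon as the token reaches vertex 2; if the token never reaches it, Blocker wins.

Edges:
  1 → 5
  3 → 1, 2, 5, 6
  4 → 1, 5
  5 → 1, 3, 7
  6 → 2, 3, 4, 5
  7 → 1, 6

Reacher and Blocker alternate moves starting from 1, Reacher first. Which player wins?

Track states (vertex, player-to-move).
A0 = {(2,Reacher), (2,Blocker)}
A1: add {(3,Reacher), (6,Reacher)}.
A2 = A1; e.g. (1,Reacher) stays out. (1,Reacher) never enters ⇒ Blocker avoids the target.

Blocker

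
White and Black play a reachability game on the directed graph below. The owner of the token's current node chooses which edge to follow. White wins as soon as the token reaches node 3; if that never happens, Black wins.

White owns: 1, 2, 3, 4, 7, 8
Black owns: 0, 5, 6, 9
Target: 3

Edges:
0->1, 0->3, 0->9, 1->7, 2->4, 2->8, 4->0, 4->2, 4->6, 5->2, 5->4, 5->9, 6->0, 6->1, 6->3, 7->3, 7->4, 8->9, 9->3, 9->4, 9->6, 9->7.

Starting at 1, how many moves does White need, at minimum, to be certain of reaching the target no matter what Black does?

A0 = {3}
A1: add {7} — 7 (White) has 7→3.
A2: add {1} — 1 (White) has 1→7.
A3 = A2; e.g. 0 (Black) can still go to 9. Fixed point.
1 enters the attractor at level 2, so White can force the target in 2 moves from there.

2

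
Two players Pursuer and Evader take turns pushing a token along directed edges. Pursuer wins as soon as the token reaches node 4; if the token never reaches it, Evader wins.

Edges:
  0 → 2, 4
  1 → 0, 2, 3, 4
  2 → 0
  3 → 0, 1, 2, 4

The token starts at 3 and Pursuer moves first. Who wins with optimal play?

Track states (vertex, player-to-move).
A0 = {(4,Pursuer), (4,Evader)}
A1: add {(0,Pursuer), (1,Pursuer), (3,Pursuer)}.
(3,Pursuer) ∈ A1 ⇒ Pursuer forces the target.

Pursuer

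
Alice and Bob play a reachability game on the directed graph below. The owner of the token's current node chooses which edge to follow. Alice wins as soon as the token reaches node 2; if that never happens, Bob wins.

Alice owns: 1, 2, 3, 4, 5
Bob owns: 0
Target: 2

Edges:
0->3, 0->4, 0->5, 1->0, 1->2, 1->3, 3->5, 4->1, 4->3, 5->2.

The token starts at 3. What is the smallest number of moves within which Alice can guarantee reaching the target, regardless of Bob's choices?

2

A0 = {2}
A1: add {1, 5} — 1 (Alice) has 1→2; 5 (Alice) has 5→2.
A2: add {3, 4} — 3 (Alice) has 3→5; 4 (Alice) has 4→1.
3 enters the attractor at level 2, so Alice can force the target in 2 moves from there.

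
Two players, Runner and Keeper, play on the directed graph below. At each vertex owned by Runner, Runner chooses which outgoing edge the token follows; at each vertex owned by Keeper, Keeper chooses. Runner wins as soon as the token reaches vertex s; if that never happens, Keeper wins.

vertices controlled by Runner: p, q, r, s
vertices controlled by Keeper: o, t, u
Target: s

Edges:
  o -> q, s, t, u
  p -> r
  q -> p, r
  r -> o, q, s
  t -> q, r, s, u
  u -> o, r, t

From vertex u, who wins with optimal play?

A0 = {s}
A1: add {r} — r (Runner) has r→s.
A2: add {p, q} — p (Runner) has p→r; q (Runner) has q→r.
A3 = A2; e.g. o (Keeper) can still go to t. Fixed point.
u never enters the attractor, so Keeper can avoid the target forever.

Keeper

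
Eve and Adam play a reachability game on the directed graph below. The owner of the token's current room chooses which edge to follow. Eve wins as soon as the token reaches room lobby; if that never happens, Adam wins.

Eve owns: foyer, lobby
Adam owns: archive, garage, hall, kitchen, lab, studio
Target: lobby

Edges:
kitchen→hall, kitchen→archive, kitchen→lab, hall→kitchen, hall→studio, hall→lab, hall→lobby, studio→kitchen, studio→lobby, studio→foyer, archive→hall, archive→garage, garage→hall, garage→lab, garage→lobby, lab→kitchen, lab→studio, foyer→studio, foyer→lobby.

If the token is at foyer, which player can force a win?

Eve

A0 = {lobby}
A1: add {foyer} — foyer (Eve) has foyer→lobby.
A2 = A1; e.g. kitchen (Adam) can still go to hall. Fixed point.
foyer ∈ A1, so Eve can force the target.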